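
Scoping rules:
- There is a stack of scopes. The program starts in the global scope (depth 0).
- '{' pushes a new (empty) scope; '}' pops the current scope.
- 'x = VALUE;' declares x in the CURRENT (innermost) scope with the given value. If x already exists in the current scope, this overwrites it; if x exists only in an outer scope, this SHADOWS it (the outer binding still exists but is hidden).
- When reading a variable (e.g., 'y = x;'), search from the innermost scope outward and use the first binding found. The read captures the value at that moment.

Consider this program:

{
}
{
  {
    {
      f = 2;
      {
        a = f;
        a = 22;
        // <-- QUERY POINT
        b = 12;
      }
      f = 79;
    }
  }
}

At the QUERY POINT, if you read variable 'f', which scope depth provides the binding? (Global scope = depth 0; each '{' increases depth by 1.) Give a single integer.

Step 1: enter scope (depth=1)
Step 2: exit scope (depth=0)
Step 3: enter scope (depth=1)
Step 4: enter scope (depth=2)
Step 5: enter scope (depth=3)
Step 6: declare f=2 at depth 3
Step 7: enter scope (depth=4)
Step 8: declare a=(read f)=2 at depth 4
Step 9: declare a=22 at depth 4
Visible at query point: a=22 f=2

Answer: 3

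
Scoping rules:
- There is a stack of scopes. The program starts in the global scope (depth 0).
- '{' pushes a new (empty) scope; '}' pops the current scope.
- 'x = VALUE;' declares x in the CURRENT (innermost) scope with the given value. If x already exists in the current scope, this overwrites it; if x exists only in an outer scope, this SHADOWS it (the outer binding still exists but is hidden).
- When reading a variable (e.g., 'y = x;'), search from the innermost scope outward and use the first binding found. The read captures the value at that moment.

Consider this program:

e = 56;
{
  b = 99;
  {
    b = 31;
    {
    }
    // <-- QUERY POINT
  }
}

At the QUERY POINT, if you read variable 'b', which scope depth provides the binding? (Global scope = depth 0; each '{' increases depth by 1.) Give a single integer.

Step 1: declare e=56 at depth 0
Step 2: enter scope (depth=1)
Step 3: declare b=99 at depth 1
Step 4: enter scope (depth=2)
Step 5: declare b=31 at depth 2
Step 6: enter scope (depth=3)
Step 7: exit scope (depth=2)
Visible at query point: b=31 e=56

Answer: 2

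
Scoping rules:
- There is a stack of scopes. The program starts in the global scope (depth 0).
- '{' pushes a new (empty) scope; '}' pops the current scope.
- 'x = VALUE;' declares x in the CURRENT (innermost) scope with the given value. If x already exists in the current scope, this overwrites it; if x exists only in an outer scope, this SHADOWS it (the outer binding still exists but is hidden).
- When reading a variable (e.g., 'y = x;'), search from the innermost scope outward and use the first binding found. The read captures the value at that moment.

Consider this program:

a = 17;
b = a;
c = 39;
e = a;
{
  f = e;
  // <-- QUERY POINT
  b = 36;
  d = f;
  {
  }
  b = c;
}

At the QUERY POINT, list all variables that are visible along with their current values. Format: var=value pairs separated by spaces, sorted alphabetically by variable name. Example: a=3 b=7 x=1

Answer: a=17 b=17 c=39 e=17 f=17

Derivation:
Step 1: declare a=17 at depth 0
Step 2: declare b=(read a)=17 at depth 0
Step 3: declare c=39 at depth 0
Step 4: declare e=(read a)=17 at depth 0
Step 5: enter scope (depth=1)
Step 6: declare f=(read e)=17 at depth 1
Visible at query point: a=17 b=17 c=39 e=17 f=17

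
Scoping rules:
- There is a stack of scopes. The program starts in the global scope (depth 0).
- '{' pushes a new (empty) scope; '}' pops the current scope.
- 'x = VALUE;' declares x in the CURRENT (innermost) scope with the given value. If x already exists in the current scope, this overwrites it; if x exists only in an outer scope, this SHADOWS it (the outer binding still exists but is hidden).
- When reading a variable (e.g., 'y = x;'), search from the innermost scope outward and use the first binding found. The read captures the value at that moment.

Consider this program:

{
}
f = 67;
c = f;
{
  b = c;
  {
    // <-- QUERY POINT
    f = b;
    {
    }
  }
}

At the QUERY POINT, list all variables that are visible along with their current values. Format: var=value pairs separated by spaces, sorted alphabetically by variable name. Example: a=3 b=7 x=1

Step 1: enter scope (depth=1)
Step 2: exit scope (depth=0)
Step 3: declare f=67 at depth 0
Step 4: declare c=(read f)=67 at depth 0
Step 5: enter scope (depth=1)
Step 6: declare b=(read c)=67 at depth 1
Step 7: enter scope (depth=2)
Visible at query point: b=67 c=67 f=67

Answer: b=67 c=67 f=67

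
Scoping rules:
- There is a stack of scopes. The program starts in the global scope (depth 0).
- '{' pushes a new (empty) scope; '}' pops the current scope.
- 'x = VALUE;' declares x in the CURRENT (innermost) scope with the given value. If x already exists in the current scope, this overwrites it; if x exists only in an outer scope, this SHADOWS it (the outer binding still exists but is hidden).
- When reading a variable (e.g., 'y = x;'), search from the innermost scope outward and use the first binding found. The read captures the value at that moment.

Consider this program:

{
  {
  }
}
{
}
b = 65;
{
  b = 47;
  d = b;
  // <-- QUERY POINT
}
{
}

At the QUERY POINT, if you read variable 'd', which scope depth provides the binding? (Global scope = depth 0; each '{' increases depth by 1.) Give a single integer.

Step 1: enter scope (depth=1)
Step 2: enter scope (depth=2)
Step 3: exit scope (depth=1)
Step 4: exit scope (depth=0)
Step 5: enter scope (depth=1)
Step 6: exit scope (depth=0)
Step 7: declare b=65 at depth 0
Step 8: enter scope (depth=1)
Step 9: declare b=47 at depth 1
Step 10: declare d=(read b)=47 at depth 1
Visible at query point: b=47 d=47

Answer: 1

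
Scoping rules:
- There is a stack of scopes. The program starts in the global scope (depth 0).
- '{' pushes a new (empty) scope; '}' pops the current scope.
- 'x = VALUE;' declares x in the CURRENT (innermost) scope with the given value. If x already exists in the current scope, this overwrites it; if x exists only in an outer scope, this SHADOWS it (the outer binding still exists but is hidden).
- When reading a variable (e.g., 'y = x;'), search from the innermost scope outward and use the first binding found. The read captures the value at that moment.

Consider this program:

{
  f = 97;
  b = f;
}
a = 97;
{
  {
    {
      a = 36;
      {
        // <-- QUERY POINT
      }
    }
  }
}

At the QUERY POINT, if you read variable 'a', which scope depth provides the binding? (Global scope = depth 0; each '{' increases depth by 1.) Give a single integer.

Step 1: enter scope (depth=1)
Step 2: declare f=97 at depth 1
Step 3: declare b=(read f)=97 at depth 1
Step 4: exit scope (depth=0)
Step 5: declare a=97 at depth 0
Step 6: enter scope (depth=1)
Step 7: enter scope (depth=2)
Step 8: enter scope (depth=3)
Step 9: declare a=36 at depth 3
Step 10: enter scope (depth=4)
Visible at query point: a=36

Answer: 3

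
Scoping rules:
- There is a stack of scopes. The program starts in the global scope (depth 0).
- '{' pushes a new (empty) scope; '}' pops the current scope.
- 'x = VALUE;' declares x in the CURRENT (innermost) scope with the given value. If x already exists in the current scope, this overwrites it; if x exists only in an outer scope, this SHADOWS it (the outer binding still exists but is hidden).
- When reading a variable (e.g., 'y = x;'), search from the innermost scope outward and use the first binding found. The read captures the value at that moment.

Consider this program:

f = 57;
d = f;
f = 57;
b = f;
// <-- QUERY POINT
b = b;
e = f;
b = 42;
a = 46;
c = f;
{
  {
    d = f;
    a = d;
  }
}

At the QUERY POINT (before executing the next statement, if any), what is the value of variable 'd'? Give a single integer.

Answer: 57

Derivation:
Step 1: declare f=57 at depth 0
Step 2: declare d=(read f)=57 at depth 0
Step 3: declare f=57 at depth 0
Step 4: declare b=(read f)=57 at depth 0
Visible at query point: b=57 d=57 f=57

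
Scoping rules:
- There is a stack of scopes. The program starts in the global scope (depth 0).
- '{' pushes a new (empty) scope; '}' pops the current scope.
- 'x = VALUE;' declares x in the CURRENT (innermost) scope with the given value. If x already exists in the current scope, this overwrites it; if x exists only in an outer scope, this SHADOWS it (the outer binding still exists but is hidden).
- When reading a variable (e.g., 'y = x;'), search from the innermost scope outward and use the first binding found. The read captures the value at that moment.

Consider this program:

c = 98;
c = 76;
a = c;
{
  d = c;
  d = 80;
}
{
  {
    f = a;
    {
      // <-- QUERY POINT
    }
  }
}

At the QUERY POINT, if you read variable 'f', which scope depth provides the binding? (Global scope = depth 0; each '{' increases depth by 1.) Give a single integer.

Step 1: declare c=98 at depth 0
Step 2: declare c=76 at depth 0
Step 3: declare a=(read c)=76 at depth 0
Step 4: enter scope (depth=1)
Step 5: declare d=(read c)=76 at depth 1
Step 6: declare d=80 at depth 1
Step 7: exit scope (depth=0)
Step 8: enter scope (depth=1)
Step 9: enter scope (depth=2)
Step 10: declare f=(read a)=76 at depth 2
Step 11: enter scope (depth=3)
Visible at query point: a=76 c=76 f=76

Answer: 2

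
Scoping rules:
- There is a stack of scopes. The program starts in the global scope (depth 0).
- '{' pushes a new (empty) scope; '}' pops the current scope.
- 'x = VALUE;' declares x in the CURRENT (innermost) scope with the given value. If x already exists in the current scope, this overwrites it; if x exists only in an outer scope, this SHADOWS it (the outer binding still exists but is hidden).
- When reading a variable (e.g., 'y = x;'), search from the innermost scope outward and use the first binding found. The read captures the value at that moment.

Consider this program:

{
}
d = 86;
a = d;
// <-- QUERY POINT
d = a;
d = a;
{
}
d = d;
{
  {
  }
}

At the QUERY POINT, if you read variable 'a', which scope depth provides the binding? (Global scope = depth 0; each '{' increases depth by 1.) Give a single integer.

Step 1: enter scope (depth=1)
Step 2: exit scope (depth=0)
Step 3: declare d=86 at depth 0
Step 4: declare a=(read d)=86 at depth 0
Visible at query point: a=86 d=86

Answer: 0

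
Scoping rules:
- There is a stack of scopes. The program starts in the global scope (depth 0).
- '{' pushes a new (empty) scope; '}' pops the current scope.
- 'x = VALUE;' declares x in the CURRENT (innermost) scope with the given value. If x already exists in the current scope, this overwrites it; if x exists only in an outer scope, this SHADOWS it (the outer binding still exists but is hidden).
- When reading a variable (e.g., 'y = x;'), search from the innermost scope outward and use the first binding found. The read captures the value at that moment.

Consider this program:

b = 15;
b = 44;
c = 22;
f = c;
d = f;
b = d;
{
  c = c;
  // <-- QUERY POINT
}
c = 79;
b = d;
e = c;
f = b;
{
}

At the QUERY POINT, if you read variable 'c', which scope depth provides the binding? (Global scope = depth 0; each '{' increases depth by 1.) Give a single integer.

Answer: 1

Derivation:
Step 1: declare b=15 at depth 0
Step 2: declare b=44 at depth 0
Step 3: declare c=22 at depth 0
Step 4: declare f=(read c)=22 at depth 0
Step 5: declare d=(read f)=22 at depth 0
Step 6: declare b=(read d)=22 at depth 0
Step 7: enter scope (depth=1)
Step 8: declare c=(read c)=22 at depth 1
Visible at query point: b=22 c=22 d=22 f=22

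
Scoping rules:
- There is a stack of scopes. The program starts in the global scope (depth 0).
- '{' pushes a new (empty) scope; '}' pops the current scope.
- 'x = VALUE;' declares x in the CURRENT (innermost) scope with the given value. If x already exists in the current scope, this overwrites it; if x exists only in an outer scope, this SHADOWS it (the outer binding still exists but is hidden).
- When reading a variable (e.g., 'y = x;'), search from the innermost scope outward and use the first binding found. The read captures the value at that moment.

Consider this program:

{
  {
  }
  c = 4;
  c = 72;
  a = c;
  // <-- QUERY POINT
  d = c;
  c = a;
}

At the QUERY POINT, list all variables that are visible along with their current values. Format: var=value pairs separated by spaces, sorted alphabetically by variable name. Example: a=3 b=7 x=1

Answer: a=72 c=72

Derivation:
Step 1: enter scope (depth=1)
Step 2: enter scope (depth=2)
Step 3: exit scope (depth=1)
Step 4: declare c=4 at depth 1
Step 5: declare c=72 at depth 1
Step 6: declare a=(read c)=72 at depth 1
Visible at query point: a=72 c=72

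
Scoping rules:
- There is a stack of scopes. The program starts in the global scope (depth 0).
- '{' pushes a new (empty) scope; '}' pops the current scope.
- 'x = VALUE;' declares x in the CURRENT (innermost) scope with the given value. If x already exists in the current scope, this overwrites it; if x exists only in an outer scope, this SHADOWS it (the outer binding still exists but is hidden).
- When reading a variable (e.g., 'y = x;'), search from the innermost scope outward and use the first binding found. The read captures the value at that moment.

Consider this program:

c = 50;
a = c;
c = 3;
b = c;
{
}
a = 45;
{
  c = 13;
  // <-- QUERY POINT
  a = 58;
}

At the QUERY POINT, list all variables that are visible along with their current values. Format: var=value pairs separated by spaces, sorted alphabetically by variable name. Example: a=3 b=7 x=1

Step 1: declare c=50 at depth 0
Step 2: declare a=(read c)=50 at depth 0
Step 3: declare c=3 at depth 0
Step 4: declare b=(read c)=3 at depth 0
Step 5: enter scope (depth=1)
Step 6: exit scope (depth=0)
Step 7: declare a=45 at depth 0
Step 8: enter scope (depth=1)
Step 9: declare c=13 at depth 1
Visible at query point: a=45 b=3 c=13

Answer: a=45 b=3 c=13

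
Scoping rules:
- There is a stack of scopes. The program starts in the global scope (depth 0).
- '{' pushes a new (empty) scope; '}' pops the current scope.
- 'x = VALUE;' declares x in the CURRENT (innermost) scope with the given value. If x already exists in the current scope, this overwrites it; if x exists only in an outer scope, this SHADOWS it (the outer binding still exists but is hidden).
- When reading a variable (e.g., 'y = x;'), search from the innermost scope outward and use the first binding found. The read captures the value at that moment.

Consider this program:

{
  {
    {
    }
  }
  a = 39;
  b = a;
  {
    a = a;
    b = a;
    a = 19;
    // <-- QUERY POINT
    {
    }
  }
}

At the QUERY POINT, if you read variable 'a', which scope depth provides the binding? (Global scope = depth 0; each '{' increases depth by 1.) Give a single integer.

Answer: 2

Derivation:
Step 1: enter scope (depth=1)
Step 2: enter scope (depth=2)
Step 3: enter scope (depth=3)
Step 4: exit scope (depth=2)
Step 5: exit scope (depth=1)
Step 6: declare a=39 at depth 1
Step 7: declare b=(read a)=39 at depth 1
Step 8: enter scope (depth=2)
Step 9: declare a=(read a)=39 at depth 2
Step 10: declare b=(read a)=39 at depth 2
Step 11: declare a=19 at depth 2
Visible at query point: a=19 b=39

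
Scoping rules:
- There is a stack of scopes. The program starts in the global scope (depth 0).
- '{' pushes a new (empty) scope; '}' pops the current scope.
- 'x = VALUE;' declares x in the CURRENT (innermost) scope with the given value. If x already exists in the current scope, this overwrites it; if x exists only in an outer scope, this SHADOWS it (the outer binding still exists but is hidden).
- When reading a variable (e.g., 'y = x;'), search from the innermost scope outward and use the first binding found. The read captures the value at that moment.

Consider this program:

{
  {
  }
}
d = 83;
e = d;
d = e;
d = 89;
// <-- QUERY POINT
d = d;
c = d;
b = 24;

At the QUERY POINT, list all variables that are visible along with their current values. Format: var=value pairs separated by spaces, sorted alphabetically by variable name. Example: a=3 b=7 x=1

Answer: d=89 e=83

Derivation:
Step 1: enter scope (depth=1)
Step 2: enter scope (depth=2)
Step 3: exit scope (depth=1)
Step 4: exit scope (depth=0)
Step 5: declare d=83 at depth 0
Step 6: declare e=(read d)=83 at depth 0
Step 7: declare d=(read e)=83 at depth 0
Step 8: declare d=89 at depth 0
Visible at query point: d=89 e=83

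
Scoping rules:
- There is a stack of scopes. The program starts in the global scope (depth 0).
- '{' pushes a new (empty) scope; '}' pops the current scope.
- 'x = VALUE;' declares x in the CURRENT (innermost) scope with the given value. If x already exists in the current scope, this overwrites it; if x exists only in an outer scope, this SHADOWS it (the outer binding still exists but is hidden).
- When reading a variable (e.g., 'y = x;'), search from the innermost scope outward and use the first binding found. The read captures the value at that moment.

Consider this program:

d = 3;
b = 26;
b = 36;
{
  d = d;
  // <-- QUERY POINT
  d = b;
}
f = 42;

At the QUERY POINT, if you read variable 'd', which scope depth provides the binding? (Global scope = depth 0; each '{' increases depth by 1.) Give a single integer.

Step 1: declare d=3 at depth 0
Step 2: declare b=26 at depth 0
Step 3: declare b=36 at depth 0
Step 4: enter scope (depth=1)
Step 5: declare d=(read d)=3 at depth 1
Visible at query point: b=36 d=3

Answer: 1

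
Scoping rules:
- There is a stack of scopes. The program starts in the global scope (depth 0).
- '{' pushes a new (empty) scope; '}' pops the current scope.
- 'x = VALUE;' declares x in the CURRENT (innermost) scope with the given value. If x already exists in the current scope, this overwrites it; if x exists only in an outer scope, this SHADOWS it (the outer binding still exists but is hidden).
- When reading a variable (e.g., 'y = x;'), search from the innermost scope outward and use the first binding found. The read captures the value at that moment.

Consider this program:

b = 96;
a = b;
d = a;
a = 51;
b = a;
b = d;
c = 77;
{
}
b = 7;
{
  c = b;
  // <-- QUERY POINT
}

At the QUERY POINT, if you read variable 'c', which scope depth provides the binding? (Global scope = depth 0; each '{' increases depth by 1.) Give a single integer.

Step 1: declare b=96 at depth 0
Step 2: declare a=(read b)=96 at depth 0
Step 3: declare d=(read a)=96 at depth 0
Step 4: declare a=51 at depth 0
Step 5: declare b=(read a)=51 at depth 0
Step 6: declare b=(read d)=96 at depth 0
Step 7: declare c=77 at depth 0
Step 8: enter scope (depth=1)
Step 9: exit scope (depth=0)
Step 10: declare b=7 at depth 0
Step 11: enter scope (depth=1)
Step 12: declare c=(read b)=7 at depth 1
Visible at query point: a=51 b=7 c=7 d=96

Answer: 1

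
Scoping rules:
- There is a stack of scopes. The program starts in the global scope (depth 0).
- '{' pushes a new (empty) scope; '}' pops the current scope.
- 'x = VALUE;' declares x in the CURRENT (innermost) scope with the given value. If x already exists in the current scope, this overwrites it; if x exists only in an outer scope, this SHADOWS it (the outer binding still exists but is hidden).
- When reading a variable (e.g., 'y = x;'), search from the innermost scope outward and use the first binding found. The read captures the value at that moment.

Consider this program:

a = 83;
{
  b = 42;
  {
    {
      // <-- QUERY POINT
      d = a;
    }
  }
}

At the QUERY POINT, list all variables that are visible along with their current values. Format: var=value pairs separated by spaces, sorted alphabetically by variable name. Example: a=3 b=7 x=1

Answer: a=83 b=42

Derivation:
Step 1: declare a=83 at depth 0
Step 2: enter scope (depth=1)
Step 3: declare b=42 at depth 1
Step 4: enter scope (depth=2)
Step 5: enter scope (depth=3)
Visible at query point: a=83 b=42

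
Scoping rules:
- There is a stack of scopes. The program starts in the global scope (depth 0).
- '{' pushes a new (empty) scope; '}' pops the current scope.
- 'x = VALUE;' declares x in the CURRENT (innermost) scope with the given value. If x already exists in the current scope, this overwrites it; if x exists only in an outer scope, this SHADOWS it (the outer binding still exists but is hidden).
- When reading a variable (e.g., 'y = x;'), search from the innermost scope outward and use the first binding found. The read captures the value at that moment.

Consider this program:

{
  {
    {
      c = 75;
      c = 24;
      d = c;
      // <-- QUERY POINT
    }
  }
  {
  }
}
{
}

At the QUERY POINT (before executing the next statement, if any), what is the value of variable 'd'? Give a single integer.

Step 1: enter scope (depth=1)
Step 2: enter scope (depth=2)
Step 3: enter scope (depth=3)
Step 4: declare c=75 at depth 3
Step 5: declare c=24 at depth 3
Step 6: declare d=(read c)=24 at depth 3
Visible at query point: c=24 d=24

Answer: 24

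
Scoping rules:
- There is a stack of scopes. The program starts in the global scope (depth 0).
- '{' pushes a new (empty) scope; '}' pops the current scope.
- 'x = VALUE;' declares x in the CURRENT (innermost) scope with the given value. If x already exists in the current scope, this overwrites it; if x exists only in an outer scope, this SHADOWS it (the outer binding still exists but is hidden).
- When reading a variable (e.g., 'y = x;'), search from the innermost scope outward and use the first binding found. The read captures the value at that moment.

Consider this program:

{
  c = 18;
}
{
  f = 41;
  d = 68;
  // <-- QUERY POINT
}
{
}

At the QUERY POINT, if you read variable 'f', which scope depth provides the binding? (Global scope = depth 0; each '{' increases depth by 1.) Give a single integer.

Step 1: enter scope (depth=1)
Step 2: declare c=18 at depth 1
Step 3: exit scope (depth=0)
Step 4: enter scope (depth=1)
Step 5: declare f=41 at depth 1
Step 6: declare d=68 at depth 1
Visible at query point: d=68 f=41

Answer: 1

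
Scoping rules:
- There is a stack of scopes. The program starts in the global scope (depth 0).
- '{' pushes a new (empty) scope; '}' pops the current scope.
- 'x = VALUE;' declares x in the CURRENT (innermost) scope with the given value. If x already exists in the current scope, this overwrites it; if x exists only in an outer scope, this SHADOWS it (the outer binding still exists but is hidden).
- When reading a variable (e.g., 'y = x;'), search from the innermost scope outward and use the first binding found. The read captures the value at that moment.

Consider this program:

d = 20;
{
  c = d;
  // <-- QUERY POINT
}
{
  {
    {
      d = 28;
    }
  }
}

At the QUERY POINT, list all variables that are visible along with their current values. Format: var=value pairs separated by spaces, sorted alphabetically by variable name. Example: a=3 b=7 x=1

Answer: c=20 d=20

Derivation:
Step 1: declare d=20 at depth 0
Step 2: enter scope (depth=1)
Step 3: declare c=(read d)=20 at depth 1
Visible at query point: c=20 d=20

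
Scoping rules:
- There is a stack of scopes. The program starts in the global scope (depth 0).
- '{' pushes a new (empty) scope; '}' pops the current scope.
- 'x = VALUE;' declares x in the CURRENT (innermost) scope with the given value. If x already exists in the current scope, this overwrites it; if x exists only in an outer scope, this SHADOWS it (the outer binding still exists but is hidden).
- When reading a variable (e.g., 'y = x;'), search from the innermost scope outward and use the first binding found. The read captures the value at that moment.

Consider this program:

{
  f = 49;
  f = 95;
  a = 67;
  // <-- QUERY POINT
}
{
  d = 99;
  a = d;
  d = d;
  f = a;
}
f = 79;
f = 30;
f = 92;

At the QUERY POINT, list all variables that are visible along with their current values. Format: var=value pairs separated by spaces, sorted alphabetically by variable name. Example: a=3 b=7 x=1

Step 1: enter scope (depth=1)
Step 2: declare f=49 at depth 1
Step 3: declare f=95 at depth 1
Step 4: declare a=67 at depth 1
Visible at query point: a=67 f=95

Answer: a=67 f=95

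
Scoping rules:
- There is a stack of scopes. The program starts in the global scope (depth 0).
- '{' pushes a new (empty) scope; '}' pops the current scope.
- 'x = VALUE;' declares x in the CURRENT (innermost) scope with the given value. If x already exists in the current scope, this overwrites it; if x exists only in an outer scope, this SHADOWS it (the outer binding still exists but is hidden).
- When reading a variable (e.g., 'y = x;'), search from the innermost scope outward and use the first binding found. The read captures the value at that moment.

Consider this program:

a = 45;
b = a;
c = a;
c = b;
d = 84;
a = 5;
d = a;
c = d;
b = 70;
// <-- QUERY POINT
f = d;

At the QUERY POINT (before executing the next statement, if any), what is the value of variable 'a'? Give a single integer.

Answer: 5

Derivation:
Step 1: declare a=45 at depth 0
Step 2: declare b=(read a)=45 at depth 0
Step 3: declare c=(read a)=45 at depth 0
Step 4: declare c=(read b)=45 at depth 0
Step 5: declare d=84 at depth 0
Step 6: declare a=5 at depth 0
Step 7: declare d=(read a)=5 at depth 0
Step 8: declare c=(read d)=5 at depth 0
Step 9: declare b=70 at depth 0
Visible at query point: a=5 b=70 c=5 d=5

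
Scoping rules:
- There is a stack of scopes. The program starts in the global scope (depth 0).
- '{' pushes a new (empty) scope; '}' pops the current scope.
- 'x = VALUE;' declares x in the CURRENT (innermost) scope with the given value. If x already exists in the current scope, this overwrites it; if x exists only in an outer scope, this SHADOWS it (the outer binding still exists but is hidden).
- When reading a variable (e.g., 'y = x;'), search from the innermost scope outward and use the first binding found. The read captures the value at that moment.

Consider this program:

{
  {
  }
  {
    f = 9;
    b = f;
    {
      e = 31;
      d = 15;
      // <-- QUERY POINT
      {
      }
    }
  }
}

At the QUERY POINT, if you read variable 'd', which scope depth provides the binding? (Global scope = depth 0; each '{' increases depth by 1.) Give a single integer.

Step 1: enter scope (depth=1)
Step 2: enter scope (depth=2)
Step 3: exit scope (depth=1)
Step 4: enter scope (depth=2)
Step 5: declare f=9 at depth 2
Step 6: declare b=(read f)=9 at depth 2
Step 7: enter scope (depth=3)
Step 8: declare e=31 at depth 3
Step 9: declare d=15 at depth 3
Visible at query point: b=9 d=15 e=31 f=9

Answer: 3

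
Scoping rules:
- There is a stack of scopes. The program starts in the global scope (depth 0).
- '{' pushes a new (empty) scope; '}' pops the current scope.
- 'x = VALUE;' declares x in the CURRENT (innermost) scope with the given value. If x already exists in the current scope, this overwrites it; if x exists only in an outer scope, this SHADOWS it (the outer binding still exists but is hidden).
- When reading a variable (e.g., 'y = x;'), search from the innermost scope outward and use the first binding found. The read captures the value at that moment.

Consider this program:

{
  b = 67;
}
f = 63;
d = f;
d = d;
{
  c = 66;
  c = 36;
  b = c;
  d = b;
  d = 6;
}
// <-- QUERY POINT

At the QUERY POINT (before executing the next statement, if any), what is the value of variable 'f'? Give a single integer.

Answer: 63

Derivation:
Step 1: enter scope (depth=1)
Step 2: declare b=67 at depth 1
Step 3: exit scope (depth=0)
Step 4: declare f=63 at depth 0
Step 5: declare d=(read f)=63 at depth 0
Step 6: declare d=(read d)=63 at depth 0
Step 7: enter scope (depth=1)
Step 8: declare c=66 at depth 1
Step 9: declare c=36 at depth 1
Step 10: declare b=(read c)=36 at depth 1
Step 11: declare d=(read b)=36 at depth 1
Step 12: declare d=6 at depth 1
Step 13: exit scope (depth=0)
Visible at query point: d=63 f=63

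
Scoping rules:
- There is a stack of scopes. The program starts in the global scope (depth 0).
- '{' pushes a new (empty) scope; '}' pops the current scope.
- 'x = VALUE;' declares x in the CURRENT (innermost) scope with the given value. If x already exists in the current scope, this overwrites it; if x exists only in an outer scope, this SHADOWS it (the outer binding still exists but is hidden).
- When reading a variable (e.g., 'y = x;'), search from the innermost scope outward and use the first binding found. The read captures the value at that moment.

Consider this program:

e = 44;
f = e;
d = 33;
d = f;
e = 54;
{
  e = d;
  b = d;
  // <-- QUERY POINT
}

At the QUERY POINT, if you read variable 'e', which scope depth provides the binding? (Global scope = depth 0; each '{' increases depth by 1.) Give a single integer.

Answer: 1

Derivation:
Step 1: declare e=44 at depth 0
Step 2: declare f=(read e)=44 at depth 0
Step 3: declare d=33 at depth 0
Step 4: declare d=(read f)=44 at depth 0
Step 5: declare e=54 at depth 0
Step 6: enter scope (depth=1)
Step 7: declare e=(read d)=44 at depth 1
Step 8: declare b=(read d)=44 at depth 1
Visible at query point: b=44 d=44 e=44 f=44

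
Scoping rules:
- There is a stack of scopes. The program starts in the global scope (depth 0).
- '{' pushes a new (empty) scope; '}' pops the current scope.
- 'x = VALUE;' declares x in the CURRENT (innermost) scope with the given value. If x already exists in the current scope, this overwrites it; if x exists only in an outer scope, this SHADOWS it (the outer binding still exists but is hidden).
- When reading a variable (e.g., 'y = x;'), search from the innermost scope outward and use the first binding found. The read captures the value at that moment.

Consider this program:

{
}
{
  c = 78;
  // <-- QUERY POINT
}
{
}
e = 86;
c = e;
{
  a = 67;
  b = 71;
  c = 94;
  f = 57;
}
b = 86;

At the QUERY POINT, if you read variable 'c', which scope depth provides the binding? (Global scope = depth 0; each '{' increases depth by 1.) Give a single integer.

Answer: 1

Derivation:
Step 1: enter scope (depth=1)
Step 2: exit scope (depth=0)
Step 3: enter scope (depth=1)
Step 4: declare c=78 at depth 1
Visible at query point: c=78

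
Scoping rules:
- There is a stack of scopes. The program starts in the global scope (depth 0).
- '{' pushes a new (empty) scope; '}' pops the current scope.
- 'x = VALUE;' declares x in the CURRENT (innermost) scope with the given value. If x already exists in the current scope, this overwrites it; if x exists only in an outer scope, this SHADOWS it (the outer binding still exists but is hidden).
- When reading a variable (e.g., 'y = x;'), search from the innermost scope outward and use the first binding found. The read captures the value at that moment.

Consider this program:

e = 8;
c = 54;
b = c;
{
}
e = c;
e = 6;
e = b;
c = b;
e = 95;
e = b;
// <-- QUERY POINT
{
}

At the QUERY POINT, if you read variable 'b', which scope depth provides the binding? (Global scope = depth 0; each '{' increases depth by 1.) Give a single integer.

Step 1: declare e=8 at depth 0
Step 2: declare c=54 at depth 0
Step 3: declare b=(read c)=54 at depth 0
Step 4: enter scope (depth=1)
Step 5: exit scope (depth=0)
Step 6: declare e=(read c)=54 at depth 0
Step 7: declare e=6 at depth 0
Step 8: declare e=(read b)=54 at depth 0
Step 9: declare c=(read b)=54 at depth 0
Step 10: declare e=95 at depth 0
Step 11: declare e=(read b)=54 at depth 0
Visible at query point: b=54 c=54 e=54

Answer: 0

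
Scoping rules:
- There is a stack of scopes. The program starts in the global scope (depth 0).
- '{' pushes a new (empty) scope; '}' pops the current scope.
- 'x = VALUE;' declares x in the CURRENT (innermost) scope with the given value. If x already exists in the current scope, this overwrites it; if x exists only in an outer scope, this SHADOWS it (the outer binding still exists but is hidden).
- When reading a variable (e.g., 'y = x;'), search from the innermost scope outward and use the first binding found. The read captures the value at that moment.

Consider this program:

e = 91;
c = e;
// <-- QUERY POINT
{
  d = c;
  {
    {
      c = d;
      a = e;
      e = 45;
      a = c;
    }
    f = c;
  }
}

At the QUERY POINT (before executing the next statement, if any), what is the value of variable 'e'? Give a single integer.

Answer: 91

Derivation:
Step 1: declare e=91 at depth 0
Step 2: declare c=(read e)=91 at depth 0
Visible at query point: c=91 e=91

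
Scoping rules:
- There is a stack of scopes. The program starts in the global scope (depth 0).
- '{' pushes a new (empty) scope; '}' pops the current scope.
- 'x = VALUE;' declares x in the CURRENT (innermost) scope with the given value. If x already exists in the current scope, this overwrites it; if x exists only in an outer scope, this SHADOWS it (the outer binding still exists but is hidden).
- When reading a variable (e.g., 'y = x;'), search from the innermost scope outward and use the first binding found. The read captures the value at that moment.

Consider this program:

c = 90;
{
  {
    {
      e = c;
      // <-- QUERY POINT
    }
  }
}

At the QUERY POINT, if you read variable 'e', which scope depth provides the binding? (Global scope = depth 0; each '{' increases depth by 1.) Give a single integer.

Answer: 3

Derivation:
Step 1: declare c=90 at depth 0
Step 2: enter scope (depth=1)
Step 3: enter scope (depth=2)
Step 4: enter scope (depth=3)
Step 5: declare e=(read c)=90 at depth 3
Visible at query point: c=90 e=90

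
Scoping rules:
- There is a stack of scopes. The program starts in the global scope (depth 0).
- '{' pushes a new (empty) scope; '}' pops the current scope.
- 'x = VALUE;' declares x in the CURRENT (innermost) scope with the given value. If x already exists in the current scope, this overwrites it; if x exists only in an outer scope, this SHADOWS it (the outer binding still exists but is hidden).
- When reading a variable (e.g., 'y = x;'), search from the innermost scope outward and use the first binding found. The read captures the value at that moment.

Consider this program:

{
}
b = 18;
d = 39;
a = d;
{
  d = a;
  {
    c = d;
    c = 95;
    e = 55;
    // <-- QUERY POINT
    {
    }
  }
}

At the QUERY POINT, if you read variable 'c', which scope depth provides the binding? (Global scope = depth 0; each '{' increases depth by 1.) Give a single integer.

Step 1: enter scope (depth=1)
Step 2: exit scope (depth=0)
Step 3: declare b=18 at depth 0
Step 4: declare d=39 at depth 0
Step 5: declare a=(read d)=39 at depth 0
Step 6: enter scope (depth=1)
Step 7: declare d=(read a)=39 at depth 1
Step 8: enter scope (depth=2)
Step 9: declare c=(read d)=39 at depth 2
Step 10: declare c=95 at depth 2
Step 11: declare e=55 at depth 2
Visible at query point: a=39 b=18 c=95 d=39 e=55

Answer: 2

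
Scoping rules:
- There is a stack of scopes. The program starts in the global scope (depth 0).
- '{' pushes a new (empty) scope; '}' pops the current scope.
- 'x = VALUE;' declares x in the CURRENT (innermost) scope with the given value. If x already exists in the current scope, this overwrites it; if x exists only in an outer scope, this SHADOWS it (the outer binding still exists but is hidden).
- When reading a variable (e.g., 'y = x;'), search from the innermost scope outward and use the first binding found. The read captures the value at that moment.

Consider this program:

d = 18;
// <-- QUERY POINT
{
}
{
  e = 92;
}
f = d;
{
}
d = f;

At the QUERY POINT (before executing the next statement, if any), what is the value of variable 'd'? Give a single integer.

Answer: 18

Derivation:
Step 1: declare d=18 at depth 0
Visible at query point: d=18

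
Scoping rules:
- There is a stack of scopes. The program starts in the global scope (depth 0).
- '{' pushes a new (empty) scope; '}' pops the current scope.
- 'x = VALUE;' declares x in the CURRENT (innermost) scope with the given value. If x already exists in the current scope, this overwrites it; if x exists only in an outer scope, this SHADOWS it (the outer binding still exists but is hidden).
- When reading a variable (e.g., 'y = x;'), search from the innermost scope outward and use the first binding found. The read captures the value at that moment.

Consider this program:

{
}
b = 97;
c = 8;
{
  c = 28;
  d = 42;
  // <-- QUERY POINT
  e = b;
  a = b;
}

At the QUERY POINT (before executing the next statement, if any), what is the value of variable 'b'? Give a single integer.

Step 1: enter scope (depth=1)
Step 2: exit scope (depth=0)
Step 3: declare b=97 at depth 0
Step 4: declare c=8 at depth 0
Step 5: enter scope (depth=1)
Step 6: declare c=28 at depth 1
Step 7: declare d=42 at depth 1
Visible at query point: b=97 c=28 d=42

Answer: 97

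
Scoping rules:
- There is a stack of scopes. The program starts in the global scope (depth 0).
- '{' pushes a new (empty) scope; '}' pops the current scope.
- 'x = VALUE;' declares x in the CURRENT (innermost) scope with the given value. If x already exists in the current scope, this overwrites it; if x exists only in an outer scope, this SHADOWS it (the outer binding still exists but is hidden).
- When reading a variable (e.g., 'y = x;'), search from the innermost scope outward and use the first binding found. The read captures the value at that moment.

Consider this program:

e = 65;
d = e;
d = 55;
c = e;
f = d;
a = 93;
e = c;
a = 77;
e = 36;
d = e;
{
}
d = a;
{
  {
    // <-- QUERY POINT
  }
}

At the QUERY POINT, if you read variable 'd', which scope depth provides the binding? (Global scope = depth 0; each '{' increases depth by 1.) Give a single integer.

Step 1: declare e=65 at depth 0
Step 2: declare d=(read e)=65 at depth 0
Step 3: declare d=55 at depth 0
Step 4: declare c=(read e)=65 at depth 0
Step 5: declare f=(read d)=55 at depth 0
Step 6: declare a=93 at depth 0
Step 7: declare e=(read c)=65 at depth 0
Step 8: declare a=77 at depth 0
Step 9: declare e=36 at depth 0
Step 10: declare d=(read e)=36 at depth 0
Step 11: enter scope (depth=1)
Step 12: exit scope (depth=0)
Step 13: declare d=(read a)=77 at depth 0
Step 14: enter scope (depth=1)
Step 15: enter scope (depth=2)
Visible at query point: a=77 c=65 d=77 e=36 f=55

Answer: 0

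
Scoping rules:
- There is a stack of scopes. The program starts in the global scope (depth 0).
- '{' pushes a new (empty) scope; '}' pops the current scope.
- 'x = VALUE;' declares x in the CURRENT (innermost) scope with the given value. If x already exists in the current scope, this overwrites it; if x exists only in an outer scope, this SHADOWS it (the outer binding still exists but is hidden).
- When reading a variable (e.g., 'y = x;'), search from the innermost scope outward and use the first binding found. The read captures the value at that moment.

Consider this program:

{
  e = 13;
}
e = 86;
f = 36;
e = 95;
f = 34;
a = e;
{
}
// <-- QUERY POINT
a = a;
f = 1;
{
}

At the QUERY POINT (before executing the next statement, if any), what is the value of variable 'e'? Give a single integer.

Step 1: enter scope (depth=1)
Step 2: declare e=13 at depth 1
Step 3: exit scope (depth=0)
Step 4: declare e=86 at depth 0
Step 5: declare f=36 at depth 0
Step 6: declare e=95 at depth 0
Step 7: declare f=34 at depth 0
Step 8: declare a=(read e)=95 at depth 0
Step 9: enter scope (depth=1)
Step 10: exit scope (depth=0)
Visible at query point: a=95 e=95 f=34

Answer: 95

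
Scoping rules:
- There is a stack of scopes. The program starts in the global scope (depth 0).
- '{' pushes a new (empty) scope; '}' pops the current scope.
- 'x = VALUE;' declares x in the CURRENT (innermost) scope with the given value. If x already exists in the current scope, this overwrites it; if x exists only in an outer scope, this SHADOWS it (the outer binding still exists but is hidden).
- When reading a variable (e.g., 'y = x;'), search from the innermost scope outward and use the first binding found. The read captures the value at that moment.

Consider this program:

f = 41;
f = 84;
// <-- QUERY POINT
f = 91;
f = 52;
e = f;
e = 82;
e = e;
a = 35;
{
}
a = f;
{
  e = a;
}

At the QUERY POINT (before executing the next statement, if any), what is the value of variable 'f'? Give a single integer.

Step 1: declare f=41 at depth 0
Step 2: declare f=84 at depth 0
Visible at query point: f=84

Answer: 84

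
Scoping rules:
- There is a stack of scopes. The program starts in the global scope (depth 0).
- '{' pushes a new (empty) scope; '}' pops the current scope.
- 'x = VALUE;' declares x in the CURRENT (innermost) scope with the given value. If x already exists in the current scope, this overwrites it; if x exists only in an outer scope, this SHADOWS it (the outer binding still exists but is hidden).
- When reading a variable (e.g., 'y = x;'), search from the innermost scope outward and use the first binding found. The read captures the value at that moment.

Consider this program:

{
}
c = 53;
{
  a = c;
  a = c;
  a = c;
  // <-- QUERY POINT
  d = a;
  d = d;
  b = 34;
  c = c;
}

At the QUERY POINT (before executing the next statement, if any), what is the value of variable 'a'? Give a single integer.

Step 1: enter scope (depth=1)
Step 2: exit scope (depth=0)
Step 3: declare c=53 at depth 0
Step 4: enter scope (depth=1)
Step 5: declare a=(read c)=53 at depth 1
Step 6: declare a=(read c)=53 at depth 1
Step 7: declare a=(read c)=53 at depth 1
Visible at query point: a=53 c=53

Answer: 53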